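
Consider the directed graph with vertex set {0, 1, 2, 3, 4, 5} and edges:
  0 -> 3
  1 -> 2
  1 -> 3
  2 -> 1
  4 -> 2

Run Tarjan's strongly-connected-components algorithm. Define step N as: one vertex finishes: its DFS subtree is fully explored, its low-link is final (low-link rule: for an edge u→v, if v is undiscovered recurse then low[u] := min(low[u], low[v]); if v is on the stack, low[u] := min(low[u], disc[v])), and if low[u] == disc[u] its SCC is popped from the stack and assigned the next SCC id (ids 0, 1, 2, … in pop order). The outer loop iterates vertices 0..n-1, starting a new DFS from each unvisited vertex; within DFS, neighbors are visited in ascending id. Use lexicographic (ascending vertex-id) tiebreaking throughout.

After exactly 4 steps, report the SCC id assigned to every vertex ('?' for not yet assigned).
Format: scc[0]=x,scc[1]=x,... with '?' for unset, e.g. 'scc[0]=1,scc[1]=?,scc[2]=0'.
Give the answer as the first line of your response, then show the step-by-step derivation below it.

scc[0]=1,scc[1]=2,scc[2]=2,scc[3]=0,scc[4]=?,scc[5]=?

step 1: low=(low[0]=0,low[1]=?,low[2]=?,low[3]=1,low[4]=?,low[5]=?); scc=(scc[0]=?,scc[1]=?,scc[2]=?,scc[3]=0,scc[4]=?,scc[5]=?)
step 2: low=(low[0]=0,low[1]=?,low[2]=?,low[3]=1,low[4]=?,low[5]=?); scc=(scc[0]=1,scc[1]=?,scc[2]=?,scc[3]=0,scc[4]=?,scc[5]=?)
step 3: low=(low[0]=0,low[1]=2,low[2]=2,low[3]=1,low[4]=?,low[5]=?); scc=(scc[0]=1,scc[1]=?,scc[2]=?,scc[3]=0,scc[4]=?,scc[5]=?)
step 4: low=(low[0]=0,low[1]=2,low[2]=2,low[3]=1,low[4]=?,low[5]=?); scc=(scc[0]=1,scc[1]=2,scc[2]=2,scc[3]=0,scc[4]=?,scc[5]=?)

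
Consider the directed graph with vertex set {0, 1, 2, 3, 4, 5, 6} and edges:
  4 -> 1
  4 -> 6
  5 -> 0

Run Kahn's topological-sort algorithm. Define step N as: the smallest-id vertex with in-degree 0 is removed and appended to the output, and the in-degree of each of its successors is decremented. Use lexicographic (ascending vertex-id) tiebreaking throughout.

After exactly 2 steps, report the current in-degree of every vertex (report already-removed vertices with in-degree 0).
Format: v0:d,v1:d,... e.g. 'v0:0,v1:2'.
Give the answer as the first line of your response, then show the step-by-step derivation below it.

v0:1,v1:1,v2:0,v3:0,v4:0,v5:0,v6:1

step 1: output 2; order=[2]; indeg=(1,1,0,0,0,0,1)
step 2: output 3; order=[2,3]; indeg=(1,1,0,0,0,0,1)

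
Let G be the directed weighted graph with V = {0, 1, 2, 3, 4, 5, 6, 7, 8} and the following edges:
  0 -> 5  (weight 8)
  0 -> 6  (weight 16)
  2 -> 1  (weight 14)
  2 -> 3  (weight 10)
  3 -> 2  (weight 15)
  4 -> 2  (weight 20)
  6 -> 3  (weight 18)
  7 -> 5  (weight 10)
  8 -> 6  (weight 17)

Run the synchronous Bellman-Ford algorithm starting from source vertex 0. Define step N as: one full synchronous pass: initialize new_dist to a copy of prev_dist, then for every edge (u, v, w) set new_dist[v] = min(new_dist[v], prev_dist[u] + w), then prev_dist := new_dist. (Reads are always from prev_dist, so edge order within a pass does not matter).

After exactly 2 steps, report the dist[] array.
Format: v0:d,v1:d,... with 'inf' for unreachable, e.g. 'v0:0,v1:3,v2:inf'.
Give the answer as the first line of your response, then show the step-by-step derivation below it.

v0:0,v1:inf,v2:inf,v3:34,v4:inf,v5:8,v6:16,v7:inf,v8:inf

step 1: dist = v0:0,v1:inf,v2:inf,v3:inf,v4:inf,v5:8,v6:16,v7:inf,v8:inf
step 2: dist = v0:0,v1:inf,v2:inf,v3:34,v4:inf,v5:8,v6:16,v7:inf,v8:inf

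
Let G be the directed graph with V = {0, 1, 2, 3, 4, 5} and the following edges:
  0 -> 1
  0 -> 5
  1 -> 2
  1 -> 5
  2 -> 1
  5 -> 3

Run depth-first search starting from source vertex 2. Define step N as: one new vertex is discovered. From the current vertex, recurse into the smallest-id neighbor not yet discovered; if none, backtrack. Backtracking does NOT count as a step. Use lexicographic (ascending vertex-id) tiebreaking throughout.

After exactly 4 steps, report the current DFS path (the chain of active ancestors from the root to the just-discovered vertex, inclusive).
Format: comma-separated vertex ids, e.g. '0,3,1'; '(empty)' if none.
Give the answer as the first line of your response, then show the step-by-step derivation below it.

2,1,5,3

step 1: discover 2; path=2; order=2
step 2: discover 1; path=2>1; order=2,1
step 3: discover 5; path=2>1>5; order=2,1,5
step 4: discover 3; path=2>1>5>3; order=2,1,5,3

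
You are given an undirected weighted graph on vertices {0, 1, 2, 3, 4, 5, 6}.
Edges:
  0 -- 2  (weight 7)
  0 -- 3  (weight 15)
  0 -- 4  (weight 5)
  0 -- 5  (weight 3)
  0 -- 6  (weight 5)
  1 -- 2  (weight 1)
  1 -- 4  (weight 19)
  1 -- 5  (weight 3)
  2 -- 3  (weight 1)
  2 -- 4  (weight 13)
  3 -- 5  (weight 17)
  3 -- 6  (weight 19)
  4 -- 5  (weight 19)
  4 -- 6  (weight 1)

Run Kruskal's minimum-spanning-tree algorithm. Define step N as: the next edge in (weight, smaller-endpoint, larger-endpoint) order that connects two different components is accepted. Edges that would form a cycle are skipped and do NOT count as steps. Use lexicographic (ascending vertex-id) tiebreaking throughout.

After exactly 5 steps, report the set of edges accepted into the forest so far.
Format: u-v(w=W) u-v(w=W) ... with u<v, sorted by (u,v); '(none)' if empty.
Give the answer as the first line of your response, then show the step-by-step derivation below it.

0-5(w=3) 1-2(w=1) 1-5(w=3) 2-3(w=1) 4-6(w=1)

step 1: add edge 1-2 (w=1); MST = {1-2(w=1)}
step 2: add edge 2-3 (w=1); MST = {1-2(w=1) 2-3(w=1)}
step 3: add edge 4-6 (w=1); MST = {1-2(w=1) 2-3(w=1) 4-6(w=1)}
step 4: add edge 0-5 (w=3); MST = {0-5(w=3) 1-2(w=1) 2-3(w=1) 4-6(w=1)}
step 5: add edge 1-5 (w=3); MST = {0-5(w=3) 1-2(w=1) 1-5(w=3) 2-3(w=1) 4-6(w=1)}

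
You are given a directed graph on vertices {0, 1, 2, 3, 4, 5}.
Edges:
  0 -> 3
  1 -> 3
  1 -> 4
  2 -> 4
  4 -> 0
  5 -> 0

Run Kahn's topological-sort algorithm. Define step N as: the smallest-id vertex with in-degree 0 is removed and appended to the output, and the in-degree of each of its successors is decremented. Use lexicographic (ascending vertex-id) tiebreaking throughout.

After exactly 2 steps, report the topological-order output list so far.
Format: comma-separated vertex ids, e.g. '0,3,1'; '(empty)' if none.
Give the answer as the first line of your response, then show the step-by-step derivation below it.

1,2

step 1: output 1; order=[1]; indeg=(2,0,0,1,1,0)
step 2: output 2; order=[1,2]; indeg=(2,0,0,1,0,0)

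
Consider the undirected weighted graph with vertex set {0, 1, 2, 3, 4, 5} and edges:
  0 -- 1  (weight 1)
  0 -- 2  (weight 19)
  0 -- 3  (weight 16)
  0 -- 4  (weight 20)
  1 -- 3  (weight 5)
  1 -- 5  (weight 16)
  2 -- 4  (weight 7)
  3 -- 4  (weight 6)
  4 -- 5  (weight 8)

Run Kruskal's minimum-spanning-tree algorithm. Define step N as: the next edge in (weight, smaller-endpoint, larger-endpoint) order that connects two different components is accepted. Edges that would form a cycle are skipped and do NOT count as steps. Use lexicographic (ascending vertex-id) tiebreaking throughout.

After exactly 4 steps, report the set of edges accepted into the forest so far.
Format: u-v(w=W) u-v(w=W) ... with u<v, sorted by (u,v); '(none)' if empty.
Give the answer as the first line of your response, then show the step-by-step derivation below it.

0-1(w=1) 1-3(w=5) 2-4(w=7) 3-4(w=6)

step 1: add edge 0-1 (w=1); MST = {0-1(w=1)}
step 2: add edge 1-3 (w=5); MST = {0-1(w=1) 1-3(w=5)}
step 3: add edge 3-4 (w=6); MST = {0-1(w=1) 1-3(w=5) 3-4(w=6)}
step 4: add edge 2-4 (w=7); MST = {0-1(w=1) 1-3(w=5) 2-4(w=7) 3-4(w=6)}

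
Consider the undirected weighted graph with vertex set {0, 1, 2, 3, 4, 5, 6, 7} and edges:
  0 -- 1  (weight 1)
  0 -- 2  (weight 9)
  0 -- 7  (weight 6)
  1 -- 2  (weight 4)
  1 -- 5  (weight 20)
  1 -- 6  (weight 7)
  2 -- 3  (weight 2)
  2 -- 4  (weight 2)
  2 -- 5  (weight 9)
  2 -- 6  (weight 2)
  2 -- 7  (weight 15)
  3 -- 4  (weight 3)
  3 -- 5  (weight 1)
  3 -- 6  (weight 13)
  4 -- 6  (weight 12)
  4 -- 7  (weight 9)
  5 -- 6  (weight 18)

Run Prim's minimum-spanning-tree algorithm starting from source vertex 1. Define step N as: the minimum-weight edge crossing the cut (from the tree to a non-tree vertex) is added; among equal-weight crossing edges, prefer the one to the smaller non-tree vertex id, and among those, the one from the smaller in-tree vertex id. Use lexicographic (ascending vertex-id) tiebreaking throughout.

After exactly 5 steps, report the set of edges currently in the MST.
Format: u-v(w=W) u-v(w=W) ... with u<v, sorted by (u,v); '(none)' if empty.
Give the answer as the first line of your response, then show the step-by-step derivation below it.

0-1(w=1) 1-2(w=4) 2-3(w=2) 2-4(w=2) 3-5(w=1)

step 1: add edge 0-1 (w=1); MST = {0-1(w=1)}
step 2: add edge 1-2 (w=4); MST = {0-1(w=1) 1-2(w=4)}
step 3: add edge 2-3 (w=2); MST = {0-1(w=1) 1-2(w=4) 2-3(w=2)}
step 4: add edge 3-5 (w=1); MST = {0-1(w=1) 1-2(w=4) 2-3(w=2) 3-5(w=1)}
step 5: add edge 2-4 (w=2); MST = {0-1(w=1) 1-2(w=4) 2-3(w=2) 2-4(w=2) 3-5(w=1)}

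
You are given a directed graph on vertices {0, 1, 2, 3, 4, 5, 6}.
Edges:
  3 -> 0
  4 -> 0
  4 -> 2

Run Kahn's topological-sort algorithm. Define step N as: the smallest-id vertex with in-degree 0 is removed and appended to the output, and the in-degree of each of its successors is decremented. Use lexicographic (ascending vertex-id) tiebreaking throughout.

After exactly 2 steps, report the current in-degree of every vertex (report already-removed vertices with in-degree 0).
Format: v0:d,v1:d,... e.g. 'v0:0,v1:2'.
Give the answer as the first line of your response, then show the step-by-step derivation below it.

v0:1,v1:0,v2:1,v3:0,v4:0,v5:0,v6:0

step 1: output 1; order=[1]; indeg=(2,0,1,0,0,0,0)
step 2: output 3; order=[1,3]; indeg=(1,0,1,0,0,0,0)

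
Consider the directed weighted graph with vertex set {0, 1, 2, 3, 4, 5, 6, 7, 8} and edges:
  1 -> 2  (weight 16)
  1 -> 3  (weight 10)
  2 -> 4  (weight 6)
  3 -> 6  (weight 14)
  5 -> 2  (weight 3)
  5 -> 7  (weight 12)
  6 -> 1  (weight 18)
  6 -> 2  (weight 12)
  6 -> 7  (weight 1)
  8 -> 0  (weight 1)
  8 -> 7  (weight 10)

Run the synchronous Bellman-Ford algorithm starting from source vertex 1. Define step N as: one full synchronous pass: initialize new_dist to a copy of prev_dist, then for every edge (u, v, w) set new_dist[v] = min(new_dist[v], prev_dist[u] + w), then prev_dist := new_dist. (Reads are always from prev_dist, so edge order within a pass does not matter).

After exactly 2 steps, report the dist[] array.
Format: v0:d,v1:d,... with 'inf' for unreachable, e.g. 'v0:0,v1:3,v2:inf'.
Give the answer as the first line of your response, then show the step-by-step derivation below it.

v0:inf,v1:0,v2:16,v3:10,v4:22,v5:inf,v6:24,v7:inf,v8:inf

step 1: dist = v0:inf,v1:0,v2:16,v3:10,v4:inf,v5:inf,v6:inf,v7:inf,v8:inf
step 2: dist = v0:inf,v1:0,v2:16,v3:10,v4:22,v5:inf,v6:24,v7:inf,v8:inf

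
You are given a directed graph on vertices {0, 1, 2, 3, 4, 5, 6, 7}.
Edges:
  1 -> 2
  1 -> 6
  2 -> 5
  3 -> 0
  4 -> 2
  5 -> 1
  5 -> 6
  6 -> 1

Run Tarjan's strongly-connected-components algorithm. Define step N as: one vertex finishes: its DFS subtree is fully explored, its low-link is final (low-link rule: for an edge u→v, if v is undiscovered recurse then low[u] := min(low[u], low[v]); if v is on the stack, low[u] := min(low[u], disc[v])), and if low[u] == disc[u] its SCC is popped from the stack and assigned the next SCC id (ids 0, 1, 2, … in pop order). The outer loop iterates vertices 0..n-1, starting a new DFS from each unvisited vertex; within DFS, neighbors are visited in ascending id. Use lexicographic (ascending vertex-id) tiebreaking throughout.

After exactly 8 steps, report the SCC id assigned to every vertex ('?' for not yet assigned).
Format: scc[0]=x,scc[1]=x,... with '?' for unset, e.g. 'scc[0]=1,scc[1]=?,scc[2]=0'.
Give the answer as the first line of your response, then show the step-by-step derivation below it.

scc[0]=0,scc[1]=1,scc[2]=1,scc[3]=2,scc[4]=3,scc[5]=1,scc[6]=1,scc[7]=4

step 1: low=(low[0]=0,low[1]=?,low[2]=?,low[3]=?,low[4]=?,low[5]=?,low[6]=?,low[7]=?); scc=(scc[0]=0,scc[1]=?,scc[2]=?,scc[3]=?,scc[4]=?,scc[5]=?,scc[6]=?,scc[7]=?)
step 2: low=(low[0]=0,low[1]=1,low[2]=2,low[3]=?,low[4]=?,low[5]=1,low[6]=1,low[7]=?); scc=(scc[0]=0,scc[1]=?,scc[2]=?,scc[3]=?,scc[4]=?,scc[5]=?,scc[6]=?,scc[7]=?)
step 3: low=(low[0]=0,low[1]=1,low[2]=2,low[3]=?,low[4]=?,low[5]=1,low[6]=1,low[7]=?); scc=(scc[0]=0,scc[1]=?,scc[2]=?,scc[3]=?,scc[4]=?,scc[5]=?,scc[6]=?,scc[7]=?)
step 4: low=(low[0]=0,low[1]=1,low[2]=1,low[3]=?,low[4]=?,low[5]=1,low[6]=1,low[7]=?); scc=(scc[0]=0,scc[1]=?,scc[2]=?,scc[3]=?,scc[4]=?,scc[5]=?,scc[6]=?,scc[7]=?)
step 5: low=(low[0]=0,low[1]=1,low[2]=1,low[3]=?,low[4]=?,low[5]=1,low[6]=1,low[7]=?); scc=(scc[0]=0,scc[1]=1,scc[2]=1,scc[3]=?,scc[4]=?,scc[5]=1,scc[6]=1,scc[7]=?)
step 6: low=(low[0]=0,low[1]=1,low[2]=1,low[3]=5,low[4]=?,low[5]=1,low[6]=1,low[7]=?); scc=(scc[0]=0,scc[1]=1,scc[2]=1,scc[3]=2,scc[4]=?,scc[5]=1,scc[6]=1,scc[7]=?)
step 7: low=(low[0]=0,low[1]=1,low[2]=1,low[3]=5,low[4]=6,low[5]=1,low[6]=1,low[7]=?); scc=(scc[0]=0,scc[1]=1,scc[2]=1,scc[3]=2,scc[4]=3,scc[5]=1,scc[6]=1,scc[7]=?)
step 8: low=(low[0]=0,low[1]=1,low[2]=1,low[3]=5,low[4]=6,low[5]=1,low[6]=1,low[7]=7); scc=(scc[0]=0,scc[1]=1,scc[2]=1,scc[3]=2,scc[4]=3,scc[5]=1,scc[6]=1,scc[7]=4)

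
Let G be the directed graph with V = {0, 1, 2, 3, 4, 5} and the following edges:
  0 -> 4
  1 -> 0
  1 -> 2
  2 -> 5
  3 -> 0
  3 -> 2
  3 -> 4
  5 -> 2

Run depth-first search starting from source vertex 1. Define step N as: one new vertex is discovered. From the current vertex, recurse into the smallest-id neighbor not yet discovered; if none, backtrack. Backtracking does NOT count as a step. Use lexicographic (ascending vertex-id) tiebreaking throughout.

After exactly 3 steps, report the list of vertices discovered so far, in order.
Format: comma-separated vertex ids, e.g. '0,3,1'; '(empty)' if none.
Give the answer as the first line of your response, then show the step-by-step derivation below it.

1,0,4

step 1: discover 1; path=1; order=1
step 2: discover 0; path=1>0; order=1,0
step 3: discover 4; path=1>0>4; order=1,0,4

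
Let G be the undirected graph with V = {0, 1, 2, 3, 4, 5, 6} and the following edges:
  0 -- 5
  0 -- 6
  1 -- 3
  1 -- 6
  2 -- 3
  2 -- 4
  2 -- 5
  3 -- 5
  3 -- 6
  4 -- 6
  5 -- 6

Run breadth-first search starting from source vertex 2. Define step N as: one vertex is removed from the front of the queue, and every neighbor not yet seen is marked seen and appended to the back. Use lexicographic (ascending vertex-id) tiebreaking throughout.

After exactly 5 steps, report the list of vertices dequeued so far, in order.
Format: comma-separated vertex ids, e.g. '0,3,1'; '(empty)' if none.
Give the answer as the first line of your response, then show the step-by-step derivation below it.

2,3,4,5,1

step 1: dequeue 2; queue=[3,4,5]; order=2
step 2: dequeue 3; queue=[4,5,1,6]; order=2,3
step 3: dequeue 4; queue=[5,1,6]; order=2,3,4
step 4: dequeue 5; queue=[1,6,0]; order=2,3,4,5
step 5: dequeue 1; queue=[6,0]; order=2,3,4,5,1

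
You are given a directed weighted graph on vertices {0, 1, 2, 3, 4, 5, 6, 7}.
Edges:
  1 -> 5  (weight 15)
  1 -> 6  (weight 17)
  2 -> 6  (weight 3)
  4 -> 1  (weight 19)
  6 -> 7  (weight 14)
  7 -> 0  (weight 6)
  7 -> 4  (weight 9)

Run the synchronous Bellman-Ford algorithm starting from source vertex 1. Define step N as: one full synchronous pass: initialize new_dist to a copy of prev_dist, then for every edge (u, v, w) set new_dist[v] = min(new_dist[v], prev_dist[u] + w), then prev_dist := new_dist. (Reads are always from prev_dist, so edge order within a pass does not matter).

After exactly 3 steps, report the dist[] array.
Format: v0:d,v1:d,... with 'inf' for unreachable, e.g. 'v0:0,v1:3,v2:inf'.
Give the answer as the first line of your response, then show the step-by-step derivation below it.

v0:37,v1:0,v2:inf,v3:inf,v4:40,v5:15,v6:17,v7:31

step 1: dist = v0:inf,v1:0,v2:inf,v3:inf,v4:inf,v5:15,v6:17,v7:inf
step 2: dist = v0:inf,v1:0,v2:inf,v3:inf,v4:inf,v5:15,v6:17,v7:31
step 3: dist = v0:37,v1:0,v2:inf,v3:inf,v4:40,v5:15,v6:17,v7:31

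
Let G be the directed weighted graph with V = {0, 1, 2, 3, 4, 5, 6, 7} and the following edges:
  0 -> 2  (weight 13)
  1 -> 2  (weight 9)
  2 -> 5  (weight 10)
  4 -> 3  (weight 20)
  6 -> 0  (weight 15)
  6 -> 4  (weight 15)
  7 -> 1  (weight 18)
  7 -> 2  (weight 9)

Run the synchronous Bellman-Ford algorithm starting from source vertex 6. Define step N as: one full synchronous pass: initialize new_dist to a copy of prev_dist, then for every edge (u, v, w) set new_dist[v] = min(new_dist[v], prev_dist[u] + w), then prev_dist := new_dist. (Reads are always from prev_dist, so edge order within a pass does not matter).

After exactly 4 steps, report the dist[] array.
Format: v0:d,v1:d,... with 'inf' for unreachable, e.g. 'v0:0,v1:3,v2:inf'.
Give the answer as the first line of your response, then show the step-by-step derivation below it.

v0:15,v1:inf,v2:28,v3:35,v4:15,v5:38,v6:0,v7:inf

step 1: dist = v0:15,v1:inf,v2:inf,v3:inf,v4:15,v5:inf,v6:0,v7:inf
step 2: dist = v0:15,v1:inf,v2:28,v3:35,v4:15,v5:inf,v6:0,v7:inf
step 3: dist = v0:15,v1:inf,v2:28,v3:35,v4:15,v5:38,v6:0,v7:inf
step 4: dist = v0:15,v1:inf,v2:28,v3:35,v4:15,v5:38,v6:0,v7:inf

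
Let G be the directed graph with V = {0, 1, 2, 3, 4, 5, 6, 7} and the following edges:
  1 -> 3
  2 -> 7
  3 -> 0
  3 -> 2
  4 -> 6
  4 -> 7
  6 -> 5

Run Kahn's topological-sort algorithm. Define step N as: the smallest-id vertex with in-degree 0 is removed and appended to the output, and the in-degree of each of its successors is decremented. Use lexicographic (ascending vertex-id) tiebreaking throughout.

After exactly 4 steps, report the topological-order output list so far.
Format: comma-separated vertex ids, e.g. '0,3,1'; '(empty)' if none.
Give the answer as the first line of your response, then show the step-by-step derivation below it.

1,3,0,2

step 1: output 1; order=[1]; indeg=(1,0,1,0,0,1,1,2)
step 2: output 3; order=[1,3]; indeg=(0,0,0,0,0,1,1,2)
step 3: output 0; order=[1,3,0]; indeg=(0,0,0,0,0,1,1,2)
step 4: output 2; order=[1,3,0,2]; indeg=(0,0,0,0,0,1,1,1)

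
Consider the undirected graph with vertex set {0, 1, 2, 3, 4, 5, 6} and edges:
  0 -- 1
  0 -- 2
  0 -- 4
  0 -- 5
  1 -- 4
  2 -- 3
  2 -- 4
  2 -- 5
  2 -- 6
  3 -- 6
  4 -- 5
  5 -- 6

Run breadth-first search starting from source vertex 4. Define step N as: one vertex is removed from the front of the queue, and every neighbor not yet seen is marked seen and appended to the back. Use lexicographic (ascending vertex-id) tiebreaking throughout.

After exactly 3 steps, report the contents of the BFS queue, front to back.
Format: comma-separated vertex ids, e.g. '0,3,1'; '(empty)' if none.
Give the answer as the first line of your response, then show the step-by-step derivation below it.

2,5

step 1: dequeue 4; queue=[0,1,2,5]; order=4
step 2: dequeue 0; queue=[1,2,5]; order=4,0
step 3: dequeue 1; queue=[2,5]; order=4,0,1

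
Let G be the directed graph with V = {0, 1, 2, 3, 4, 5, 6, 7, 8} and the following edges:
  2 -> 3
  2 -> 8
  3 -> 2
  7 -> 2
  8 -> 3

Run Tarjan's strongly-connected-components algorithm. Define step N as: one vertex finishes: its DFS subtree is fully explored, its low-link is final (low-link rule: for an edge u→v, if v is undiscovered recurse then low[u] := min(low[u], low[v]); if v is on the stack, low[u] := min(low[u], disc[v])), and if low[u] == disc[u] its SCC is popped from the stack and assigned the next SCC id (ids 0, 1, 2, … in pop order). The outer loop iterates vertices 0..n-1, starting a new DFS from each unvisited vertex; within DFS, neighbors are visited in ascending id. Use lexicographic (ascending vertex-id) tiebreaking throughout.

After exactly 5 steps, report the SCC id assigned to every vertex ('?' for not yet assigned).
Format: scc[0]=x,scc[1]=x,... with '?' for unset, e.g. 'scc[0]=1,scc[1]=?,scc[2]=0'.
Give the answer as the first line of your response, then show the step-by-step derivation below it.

scc[0]=0,scc[1]=1,scc[2]=2,scc[3]=2,scc[4]=?,scc[5]=?,scc[6]=?,scc[7]=?,scc[8]=2

step 1: low=(low[0]=0,low[1]=?,low[2]=?,low[3]=?,low[4]=?,low[5]=?,low[6]=?,low[7]=?,low[8]=?); scc=(scc[0]=0,scc[1]=?,scc[2]=?,scc[3]=?,scc[4]=?,scc[5]=?,scc[6]=?,scc[7]=?,scc[8]=?)
step 2: low=(low[0]=0,low[1]=1,low[2]=?,low[3]=?,low[4]=?,low[5]=?,low[6]=?,low[7]=?,low[8]=?); scc=(scc[0]=0,scc[1]=1,scc[2]=?,scc[3]=?,scc[4]=?,scc[5]=?,scc[6]=?,scc[7]=?,scc[8]=?)
step 3: low=(low[0]=0,low[1]=1,low[2]=2,low[3]=2,low[4]=?,low[5]=?,low[6]=?,low[7]=?,low[8]=?); scc=(scc[0]=0,scc[1]=1,scc[2]=?,scc[3]=?,scc[4]=?,scc[5]=?,scc[6]=?,scc[7]=?,scc[8]=?)
step 4: low=(low[0]=0,low[1]=1,low[2]=2,low[3]=2,low[4]=?,low[5]=?,low[6]=?,low[7]=?,low[8]=3); scc=(scc[0]=0,scc[1]=1,scc[2]=?,scc[3]=?,scc[4]=?,scc[5]=?,scc[6]=?,scc[7]=?,scc[8]=?)
step 5: low=(low[0]=0,low[1]=1,low[2]=2,low[3]=2,low[4]=?,low[5]=?,low[6]=?,low[7]=?,low[8]=3); scc=(scc[0]=0,scc[1]=1,scc[2]=2,scc[3]=2,scc[4]=?,scc[5]=?,scc[6]=?,scc[7]=?,scc[8]=2)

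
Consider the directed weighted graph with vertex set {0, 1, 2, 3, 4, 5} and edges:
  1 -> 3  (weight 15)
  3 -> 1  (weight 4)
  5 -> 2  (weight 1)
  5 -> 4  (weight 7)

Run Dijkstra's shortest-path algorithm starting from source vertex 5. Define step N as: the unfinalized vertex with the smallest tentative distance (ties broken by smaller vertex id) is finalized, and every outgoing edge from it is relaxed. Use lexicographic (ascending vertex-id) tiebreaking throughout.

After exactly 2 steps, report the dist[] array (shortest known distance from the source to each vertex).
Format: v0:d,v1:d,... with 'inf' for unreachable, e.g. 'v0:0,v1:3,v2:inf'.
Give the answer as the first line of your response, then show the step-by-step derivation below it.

v0:inf,v1:inf,v2:1,v3:inf,v4:7,v5:0

step 1: dist = v0:inf,v1:inf,v2:1,v3:inf,v4:7,v5:0
step 2: dist = v0:inf,v1:inf,v2:1,v3:inf,v4:7,v5:0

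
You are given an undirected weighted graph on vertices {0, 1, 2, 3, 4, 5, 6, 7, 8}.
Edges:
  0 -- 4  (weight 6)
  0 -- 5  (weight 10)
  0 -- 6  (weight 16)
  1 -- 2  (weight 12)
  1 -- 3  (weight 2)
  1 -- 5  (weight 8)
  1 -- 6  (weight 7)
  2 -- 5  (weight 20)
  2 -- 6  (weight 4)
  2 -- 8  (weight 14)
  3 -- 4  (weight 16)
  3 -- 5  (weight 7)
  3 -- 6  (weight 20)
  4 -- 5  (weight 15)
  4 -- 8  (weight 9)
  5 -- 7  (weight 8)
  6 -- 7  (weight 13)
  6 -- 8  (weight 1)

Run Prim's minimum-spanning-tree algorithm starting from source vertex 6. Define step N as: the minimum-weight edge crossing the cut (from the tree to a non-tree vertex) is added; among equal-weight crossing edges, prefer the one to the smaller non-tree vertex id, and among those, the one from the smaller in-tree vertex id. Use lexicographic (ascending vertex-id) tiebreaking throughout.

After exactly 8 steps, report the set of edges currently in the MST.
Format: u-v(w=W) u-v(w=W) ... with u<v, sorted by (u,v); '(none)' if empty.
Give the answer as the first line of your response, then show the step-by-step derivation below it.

0-4(w=6) 1-3(w=2) 1-6(w=7) 2-6(w=4) 3-5(w=7) 4-8(w=9) 5-7(w=8) 6-8(w=1)

step 1: add edge 6-8 (w=1); MST = {6-8(w=1)}
step 2: add edge 2-6 (w=4); MST = {2-6(w=4) 6-8(w=1)}
step 3: add edge 1-6 (w=7); MST = {1-6(w=7) 2-6(w=4) 6-8(w=1)}
step 4: add edge 1-3 (w=2); MST = {1-3(w=2) 1-6(w=7) 2-6(w=4) 6-8(w=1)}
step 5: add edge 3-5 (w=7); MST = {1-3(w=2) 1-6(w=7) 2-6(w=4) 3-5(w=7) 6-8(w=1)}
step 6: add edge 5-7 (w=8); MST = {1-3(w=2) 1-6(w=7) 2-6(w=4) 3-5(w=7) 5-7(w=8) 6-8(w=1)}
step 7: add edge 4-8 (w=9); MST = {1-3(w=2) 1-6(w=7) 2-6(w=4) 3-5(w=7) 4-8(w=9) 5-7(w=8) 6-8(w=1)}
step 8: add edge 0-4 (w=6); MST = {0-4(w=6) 1-3(w=2) 1-6(w=7) 2-6(w=4) 3-5(w=7) 4-8(w=9) 5-7(w=8) 6-8(w=1)}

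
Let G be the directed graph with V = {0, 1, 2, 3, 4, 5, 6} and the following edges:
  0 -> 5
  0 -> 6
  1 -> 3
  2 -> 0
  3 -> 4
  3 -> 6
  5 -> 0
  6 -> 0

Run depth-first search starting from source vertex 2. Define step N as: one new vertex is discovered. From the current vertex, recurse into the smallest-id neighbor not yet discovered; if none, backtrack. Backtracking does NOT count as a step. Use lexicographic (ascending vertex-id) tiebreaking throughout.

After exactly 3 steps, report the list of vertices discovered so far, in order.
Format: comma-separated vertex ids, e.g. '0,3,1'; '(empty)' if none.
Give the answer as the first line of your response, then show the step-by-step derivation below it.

2,0,5

step 1: discover 2; path=2; order=2
step 2: discover 0; path=2>0; order=2,0
step 3: discover 5; path=2>0>5; order=2,0,5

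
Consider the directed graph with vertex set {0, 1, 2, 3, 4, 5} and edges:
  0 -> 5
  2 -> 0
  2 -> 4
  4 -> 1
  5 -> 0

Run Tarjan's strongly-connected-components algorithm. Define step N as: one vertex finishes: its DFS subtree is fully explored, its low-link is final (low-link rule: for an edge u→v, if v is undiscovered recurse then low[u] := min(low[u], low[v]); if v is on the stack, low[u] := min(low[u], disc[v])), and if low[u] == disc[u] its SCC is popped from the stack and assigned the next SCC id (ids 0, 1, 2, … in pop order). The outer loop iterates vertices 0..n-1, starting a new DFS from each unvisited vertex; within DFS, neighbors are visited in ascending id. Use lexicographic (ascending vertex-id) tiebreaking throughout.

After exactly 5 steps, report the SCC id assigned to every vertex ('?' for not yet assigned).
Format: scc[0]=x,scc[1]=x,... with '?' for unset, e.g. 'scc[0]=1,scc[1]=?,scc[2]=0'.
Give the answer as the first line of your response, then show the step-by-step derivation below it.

scc[0]=0,scc[1]=1,scc[2]=3,scc[3]=?,scc[4]=2,scc[5]=0

step 1: low=(low[0]=0,low[1]=?,low[2]=?,low[3]=?,low[4]=?,low[5]=0); scc=(scc[0]=?,scc[1]=?,scc[2]=?,scc[3]=?,scc[4]=?,scc[5]=?)
step 2: low=(low[0]=0,low[1]=?,low[2]=?,low[3]=?,low[4]=?,low[5]=0); scc=(scc[0]=0,scc[1]=?,scc[2]=?,scc[3]=?,scc[4]=?,scc[5]=0)
step 3: low=(low[0]=0,low[1]=2,low[2]=?,low[3]=?,low[4]=?,low[5]=0); scc=(scc[0]=0,scc[1]=1,scc[2]=?,scc[3]=?,scc[4]=?,scc[5]=0)
step 4: low=(low[0]=0,low[1]=2,low[2]=3,low[3]=?,low[4]=4,low[5]=0); scc=(scc[0]=0,scc[1]=1,scc[2]=?,scc[3]=?,scc[4]=2,scc[5]=0)
step 5: low=(low[0]=0,low[1]=2,low[2]=3,low[3]=?,low[4]=4,low[5]=0); scc=(scc[0]=0,scc[1]=1,scc[2]=3,scc[3]=?,scc[4]=2,scc[5]=0)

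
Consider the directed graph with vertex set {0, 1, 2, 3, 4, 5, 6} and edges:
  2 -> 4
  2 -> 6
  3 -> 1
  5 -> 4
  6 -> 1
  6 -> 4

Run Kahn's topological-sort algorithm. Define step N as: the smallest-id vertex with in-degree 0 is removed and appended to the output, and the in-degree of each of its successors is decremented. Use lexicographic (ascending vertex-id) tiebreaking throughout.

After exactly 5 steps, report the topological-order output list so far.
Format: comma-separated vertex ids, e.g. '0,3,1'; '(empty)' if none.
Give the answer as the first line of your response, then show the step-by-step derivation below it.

0,2,3,5,6

step 1: output 0; order=[0]; indeg=(0,2,0,0,3,0,1)
step 2: output 2; order=[0,2]; indeg=(0,2,0,0,2,0,0)
step 3: output 3; order=[0,2,3]; indeg=(0,1,0,0,2,0,0)
step 4: output 5; order=[0,2,3,5]; indeg=(0,1,0,0,1,0,0)
step 5: output 6; order=[0,2,3,5,6]; indeg=(0,0,0,0,0,0,0)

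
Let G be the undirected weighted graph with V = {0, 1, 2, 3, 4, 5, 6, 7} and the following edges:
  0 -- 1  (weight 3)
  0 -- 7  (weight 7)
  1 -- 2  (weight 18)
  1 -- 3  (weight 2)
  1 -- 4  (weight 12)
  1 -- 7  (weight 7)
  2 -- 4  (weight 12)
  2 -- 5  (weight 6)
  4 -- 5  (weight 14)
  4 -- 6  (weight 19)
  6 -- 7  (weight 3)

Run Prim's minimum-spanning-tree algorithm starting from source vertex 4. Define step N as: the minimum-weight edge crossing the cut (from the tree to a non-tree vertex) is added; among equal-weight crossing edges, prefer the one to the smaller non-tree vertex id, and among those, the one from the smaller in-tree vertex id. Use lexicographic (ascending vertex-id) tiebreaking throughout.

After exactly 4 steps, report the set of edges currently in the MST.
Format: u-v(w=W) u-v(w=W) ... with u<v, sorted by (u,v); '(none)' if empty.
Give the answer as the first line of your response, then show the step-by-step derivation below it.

0-1(w=3) 0-7(w=7) 1-3(w=2) 1-4(w=12)

step 1: add edge 1-4 (w=12); MST = {1-4(w=12)}
step 2: add edge 1-3 (w=2); MST = {1-3(w=2) 1-4(w=12)}
step 3: add edge 0-1 (w=3); MST = {0-1(w=3) 1-3(w=2) 1-4(w=12)}
step 4: add edge 0-7 (w=7); MST = {0-1(w=3) 0-7(w=7) 1-3(w=2) 1-4(w=12)}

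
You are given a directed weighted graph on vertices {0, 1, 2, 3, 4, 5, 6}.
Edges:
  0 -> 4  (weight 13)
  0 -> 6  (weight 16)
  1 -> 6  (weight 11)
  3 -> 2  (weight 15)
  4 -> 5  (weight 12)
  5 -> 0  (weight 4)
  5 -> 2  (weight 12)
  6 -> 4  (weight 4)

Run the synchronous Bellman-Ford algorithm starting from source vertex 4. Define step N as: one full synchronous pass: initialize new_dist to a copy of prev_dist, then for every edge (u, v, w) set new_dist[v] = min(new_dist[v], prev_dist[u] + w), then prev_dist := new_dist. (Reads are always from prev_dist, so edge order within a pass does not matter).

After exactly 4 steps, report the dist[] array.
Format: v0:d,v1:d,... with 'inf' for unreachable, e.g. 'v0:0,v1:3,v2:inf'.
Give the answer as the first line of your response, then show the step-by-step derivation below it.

v0:16,v1:inf,v2:24,v3:inf,v4:0,v5:12,v6:32

step 1: dist = v0:inf,v1:inf,v2:inf,v3:inf,v4:0,v5:12,v6:inf
step 2: dist = v0:16,v1:inf,v2:24,v3:inf,v4:0,v5:12,v6:inf
step 3: dist = v0:16,v1:inf,v2:24,v3:inf,v4:0,v5:12,v6:32
step 4: dist = v0:16,v1:inf,v2:24,v3:inf,v4:0,v5:12,v6:32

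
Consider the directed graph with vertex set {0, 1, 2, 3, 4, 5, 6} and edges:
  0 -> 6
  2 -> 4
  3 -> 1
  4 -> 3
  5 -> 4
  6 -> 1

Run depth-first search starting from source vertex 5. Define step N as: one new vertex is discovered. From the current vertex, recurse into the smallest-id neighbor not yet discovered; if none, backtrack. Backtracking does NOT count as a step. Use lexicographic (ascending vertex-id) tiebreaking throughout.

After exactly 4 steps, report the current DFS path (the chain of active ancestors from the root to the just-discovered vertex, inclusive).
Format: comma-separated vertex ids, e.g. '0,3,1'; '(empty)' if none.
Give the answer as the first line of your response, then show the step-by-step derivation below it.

5,4,3,1

step 1: discover 5; path=5; order=5
step 2: discover 4; path=5>4; order=5,4
step 3: discover 3; path=5>4>3; order=5,4,3
step 4: discover 1; path=5>4>3>1; order=5,4,3,1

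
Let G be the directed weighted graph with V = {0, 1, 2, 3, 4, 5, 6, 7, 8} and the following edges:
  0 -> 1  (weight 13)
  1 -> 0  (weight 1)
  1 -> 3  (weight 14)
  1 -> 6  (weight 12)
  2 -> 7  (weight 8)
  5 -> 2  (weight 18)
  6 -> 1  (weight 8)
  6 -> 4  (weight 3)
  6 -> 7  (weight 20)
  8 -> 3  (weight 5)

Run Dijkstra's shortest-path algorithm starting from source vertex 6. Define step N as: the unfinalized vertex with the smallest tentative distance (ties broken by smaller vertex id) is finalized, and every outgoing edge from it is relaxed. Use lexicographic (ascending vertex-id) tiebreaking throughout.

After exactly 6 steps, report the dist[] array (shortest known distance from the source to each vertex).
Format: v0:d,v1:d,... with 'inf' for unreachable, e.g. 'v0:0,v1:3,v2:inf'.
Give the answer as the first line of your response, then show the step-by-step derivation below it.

v0:9,v1:8,v2:inf,v3:22,v4:3,v5:inf,v6:0,v7:20,v8:inf

step 1: dist = v0:inf,v1:8,v2:inf,v3:inf,v4:3,v5:inf,v6:0,v7:20,v8:inf
step 2: dist = v0:inf,v1:8,v2:inf,v3:inf,v4:3,v5:inf,v6:0,v7:20,v8:inf
step 3: dist = v0:9,v1:8,v2:inf,v3:22,v4:3,v5:inf,v6:0,v7:20,v8:inf
step 4: dist = v0:9,v1:8,v2:inf,v3:22,v4:3,v5:inf,v6:0,v7:20,v8:inf
step 5: dist = v0:9,v1:8,v2:inf,v3:22,v4:3,v5:inf,v6:0,v7:20,v8:inf
step 6: dist = v0:9,v1:8,v2:inf,v3:22,v4:3,v5:inf,v6:0,v7:20,v8:inf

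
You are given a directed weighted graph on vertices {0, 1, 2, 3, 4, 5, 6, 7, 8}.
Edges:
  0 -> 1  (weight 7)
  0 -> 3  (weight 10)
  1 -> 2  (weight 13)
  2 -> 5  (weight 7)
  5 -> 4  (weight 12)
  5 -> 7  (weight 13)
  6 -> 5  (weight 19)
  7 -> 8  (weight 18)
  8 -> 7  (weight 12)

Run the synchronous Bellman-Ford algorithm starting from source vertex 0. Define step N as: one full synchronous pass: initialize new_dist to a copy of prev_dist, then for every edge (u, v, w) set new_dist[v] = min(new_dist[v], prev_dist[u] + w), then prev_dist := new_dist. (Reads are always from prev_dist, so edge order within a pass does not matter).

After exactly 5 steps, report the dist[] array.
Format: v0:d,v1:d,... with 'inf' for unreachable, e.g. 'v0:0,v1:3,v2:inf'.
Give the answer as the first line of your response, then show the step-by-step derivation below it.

v0:0,v1:7,v2:20,v3:10,v4:39,v5:27,v6:inf,v7:40,v8:58

step 1: dist = v0:0,v1:7,v2:inf,v3:10,v4:inf,v5:inf,v6:inf,v7:inf,v8:inf
step 2: dist = v0:0,v1:7,v2:20,v3:10,v4:inf,v5:inf,v6:inf,v7:inf,v8:inf
step 3: dist = v0:0,v1:7,v2:20,v3:10,v4:inf,v5:27,v6:inf,v7:inf,v8:inf
step 4: dist = v0:0,v1:7,v2:20,v3:10,v4:39,v5:27,v6:inf,v7:40,v8:inf
step 5: dist = v0:0,v1:7,v2:20,v3:10,v4:39,v5:27,v6:inf,v7:40,v8:58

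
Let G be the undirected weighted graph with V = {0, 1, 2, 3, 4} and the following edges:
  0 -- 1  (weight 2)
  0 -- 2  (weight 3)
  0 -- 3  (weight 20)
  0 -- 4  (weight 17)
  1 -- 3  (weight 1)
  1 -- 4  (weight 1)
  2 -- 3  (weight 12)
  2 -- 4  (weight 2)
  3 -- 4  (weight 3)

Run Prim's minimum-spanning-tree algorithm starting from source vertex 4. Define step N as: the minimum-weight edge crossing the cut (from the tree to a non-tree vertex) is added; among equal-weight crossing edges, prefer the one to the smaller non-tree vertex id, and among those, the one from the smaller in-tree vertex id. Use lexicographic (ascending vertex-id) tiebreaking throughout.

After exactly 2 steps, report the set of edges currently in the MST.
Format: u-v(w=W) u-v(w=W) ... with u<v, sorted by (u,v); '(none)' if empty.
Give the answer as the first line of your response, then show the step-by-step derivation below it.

1-3(w=1) 1-4(w=1)

step 1: add edge 1-4 (w=1); MST = {1-4(w=1)}
step 2: add edge 1-3 (w=1); MST = {1-3(w=1) 1-4(w=1)}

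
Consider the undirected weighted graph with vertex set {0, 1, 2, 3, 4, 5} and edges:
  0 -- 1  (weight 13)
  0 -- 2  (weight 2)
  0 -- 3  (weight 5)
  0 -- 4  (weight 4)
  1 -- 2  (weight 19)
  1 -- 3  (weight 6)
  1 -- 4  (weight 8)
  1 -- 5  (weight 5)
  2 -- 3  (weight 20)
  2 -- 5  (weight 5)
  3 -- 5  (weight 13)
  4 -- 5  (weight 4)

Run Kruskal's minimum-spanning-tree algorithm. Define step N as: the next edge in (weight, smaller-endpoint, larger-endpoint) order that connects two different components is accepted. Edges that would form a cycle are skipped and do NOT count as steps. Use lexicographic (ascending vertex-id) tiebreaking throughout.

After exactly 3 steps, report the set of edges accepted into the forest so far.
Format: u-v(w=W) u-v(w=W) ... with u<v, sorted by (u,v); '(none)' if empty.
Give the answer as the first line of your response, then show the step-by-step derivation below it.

0-2(w=2) 0-4(w=4) 4-5(w=4)

step 1: add edge 0-2 (w=2); MST = {0-2(w=2)}
step 2: add edge 0-4 (w=4); MST = {0-2(w=2) 0-4(w=4)}
step 3: add edge 4-5 (w=4); MST = {0-2(w=2) 0-4(w=4) 4-5(w=4)}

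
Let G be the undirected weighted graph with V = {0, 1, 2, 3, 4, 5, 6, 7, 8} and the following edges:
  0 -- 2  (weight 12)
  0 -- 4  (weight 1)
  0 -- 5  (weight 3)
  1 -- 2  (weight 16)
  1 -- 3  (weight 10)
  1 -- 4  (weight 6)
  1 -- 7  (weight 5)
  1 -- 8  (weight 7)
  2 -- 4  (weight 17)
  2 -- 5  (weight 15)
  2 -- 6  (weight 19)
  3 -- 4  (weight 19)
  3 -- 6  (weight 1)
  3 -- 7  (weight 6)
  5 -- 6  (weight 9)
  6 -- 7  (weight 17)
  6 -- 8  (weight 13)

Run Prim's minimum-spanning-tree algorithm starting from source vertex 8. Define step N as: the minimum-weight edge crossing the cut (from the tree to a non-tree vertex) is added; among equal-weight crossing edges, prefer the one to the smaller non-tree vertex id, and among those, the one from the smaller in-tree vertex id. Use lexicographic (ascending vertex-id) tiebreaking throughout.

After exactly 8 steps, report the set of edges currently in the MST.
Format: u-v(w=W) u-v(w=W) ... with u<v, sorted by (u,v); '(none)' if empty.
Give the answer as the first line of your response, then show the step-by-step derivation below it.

0-2(w=12) 0-4(w=1) 0-5(w=3) 1-4(w=6) 1-7(w=5) 1-8(w=7) 3-6(w=1) 3-7(w=6)

step 1: add edge 1-8 (w=7); MST = {1-8(w=7)}
step 2: add edge 1-7 (w=5); MST = {1-7(w=5) 1-8(w=7)}
step 3: add edge 3-7 (w=6); MST = {1-7(w=5) 1-8(w=7) 3-7(w=6)}
step 4: add edge 3-6 (w=1); MST = {1-7(w=5) 1-8(w=7) 3-6(w=1) 3-7(w=6)}
step 5: add edge 1-4 (w=6); MST = {1-4(w=6) 1-7(w=5) 1-8(w=7) 3-6(w=1) 3-7(w=6)}
step 6: add edge 0-4 (w=1); MST = {0-4(w=1) 1-4(w=6) 1-7(w=5) 1-8(w=7) 3-6(w=1) 3-7(w=6)}
step 7: add edge 0-5 (w=3); MST = {0-4(w=1) 0-5(w=3) 1-4(w=6) 1-7(w=5) 1-8(w=7) 3-6(w=1) 3-7(w=6)}
step 8: add edge 0-2 (w=12); MST = {0-2(w=12) 0-4(w=1) 0-5(w=3) 1-4(w=6) 1-7(w=5) 1-8(w=7) 3-6(w=1) 3-7(w=6)}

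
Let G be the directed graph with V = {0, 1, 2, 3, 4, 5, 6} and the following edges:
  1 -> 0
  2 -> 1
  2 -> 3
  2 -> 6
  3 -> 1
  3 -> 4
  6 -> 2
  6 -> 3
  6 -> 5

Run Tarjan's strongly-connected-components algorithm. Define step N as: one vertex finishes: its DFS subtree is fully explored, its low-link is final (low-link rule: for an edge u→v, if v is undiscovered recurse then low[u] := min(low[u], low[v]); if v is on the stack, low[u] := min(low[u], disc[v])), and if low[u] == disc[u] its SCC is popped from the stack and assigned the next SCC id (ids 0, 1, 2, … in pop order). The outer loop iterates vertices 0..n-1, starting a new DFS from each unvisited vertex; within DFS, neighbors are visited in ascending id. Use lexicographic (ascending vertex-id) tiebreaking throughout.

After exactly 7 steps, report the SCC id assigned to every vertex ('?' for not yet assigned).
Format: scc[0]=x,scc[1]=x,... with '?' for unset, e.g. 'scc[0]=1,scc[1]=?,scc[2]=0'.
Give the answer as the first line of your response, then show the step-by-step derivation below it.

scc[0]=0,scc[1]=1,scc[2]=5,scc[3]=3,scc[4]=2,scc[5]=4,scc[6]=5

step 1: low=(low[0]=0,low[1]=?,low[2]=?,low[3]=?,low[4]=?,low[5]=?,low[6]=?); scc=(scc[0]=0,scc[1]=?,scc[2]=?,scc[3]=?,scc[4]=?,scc[5]=?,scc[6]=?)
step 2: low=(low[0]=0,low[1]=1,low[2]=?,low[3]=?,low[4]=?,low[5]=?,low[6]=?); scc=(scc[0]=0,scc[1]=1,scc[2]=?,scc[3]=?,scc[4]=?,scc[5]=?,scc[6]=?)
step 3: low=(low[0]=0,low[1]=1,low[2]=2,low[3]=3,low[4]=4,low[5]=?,low[6]=?); scc=(scc[0]=0,scc[1]=1,scc[2]=?,scc[3]=?,scc[4]=2,scc[5]=?,scc[6]=?)
step 4: low=(low[0]=0,low[1]=1,low[2]=2,low[3]=3,low[4]=4,low[5]=?,low[6]=?); scc=(scc[0]=0,scc[1]=1,scc[2]=?,scc[3]=3,scc[4]=2,scc[5]=?,scc[6]=?)
step 5: low=(low[0]=0,low[1]=1,low[2]=2,low[3]=3,low[4]=4,low[5]=6,low[6]=2); scc=(scc[0]=0,scc[1]=1,scc[2]=?,scc[3]=3,scc[4]=2,scc[5]=4,scc[6]=?)
step 6: low=(low[0]=0,low[1]=1,low[2]=2,low[3]=3,low[4]=4,low[5]=6,low[6]=2); scc=(scc[0]=0,scc[1]=1,scc[2]=?,scc[3]=3,scc[4]=2,scc[5]=4,scc[6]=?)
step 7: low=(low[0]=0,low[1]=1,low[2]=2,low[3]=3,low[4]=4,low[5]=6,low[6]=2); scc=(scc[0]=0,scc[1]=1,scc[2]=5,scc[3]=3,scc[4]=2,scc[5]=4,scc[6]=5)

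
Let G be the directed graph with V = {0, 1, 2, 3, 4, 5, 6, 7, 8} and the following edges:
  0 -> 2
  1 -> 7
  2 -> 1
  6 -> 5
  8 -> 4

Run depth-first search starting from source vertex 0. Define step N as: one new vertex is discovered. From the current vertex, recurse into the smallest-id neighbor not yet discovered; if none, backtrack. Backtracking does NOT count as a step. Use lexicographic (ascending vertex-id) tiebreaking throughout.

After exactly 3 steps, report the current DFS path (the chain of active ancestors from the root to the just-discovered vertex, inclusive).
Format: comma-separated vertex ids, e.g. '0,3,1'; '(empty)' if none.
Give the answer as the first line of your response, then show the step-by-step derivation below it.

0,2,1

step 1: discover 0; path=0; order=0
step 2: discover 2; path=0>2; order=0,2
step 3: discover 1; path=0>2>1; order=0,2,1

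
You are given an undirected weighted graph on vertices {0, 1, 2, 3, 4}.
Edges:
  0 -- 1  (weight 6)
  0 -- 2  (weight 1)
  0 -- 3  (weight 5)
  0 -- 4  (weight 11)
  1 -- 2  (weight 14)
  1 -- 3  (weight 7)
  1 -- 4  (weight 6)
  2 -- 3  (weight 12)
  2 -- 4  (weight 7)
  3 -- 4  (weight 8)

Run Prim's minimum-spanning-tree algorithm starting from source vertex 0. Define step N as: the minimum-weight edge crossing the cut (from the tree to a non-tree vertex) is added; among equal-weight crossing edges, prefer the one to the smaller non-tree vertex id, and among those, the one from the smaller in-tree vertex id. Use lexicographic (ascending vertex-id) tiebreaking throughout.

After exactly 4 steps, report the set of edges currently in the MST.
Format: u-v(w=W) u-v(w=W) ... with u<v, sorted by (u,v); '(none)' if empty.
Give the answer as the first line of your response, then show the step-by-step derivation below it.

0-1(w=6) 0-2(w=1) 0-3(w=5) 1-4(w=6)

step 1: add edge 0-2 (w=1); MST = {0-2(w=1)}
step 2: add edge 0-3 (w=5); MST = {0-2(w=1) 0-3(w=5)}
step 3: add edge 0-1 (w=6); MST = {0-1(w=6) 0-2(w=1) 0-3(w=5)}
step 4: add edge 1-4 (w=6); MST = {0-1(w=6) 0-2(w=1) 0-3(w=5) 1-4(w=6)}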